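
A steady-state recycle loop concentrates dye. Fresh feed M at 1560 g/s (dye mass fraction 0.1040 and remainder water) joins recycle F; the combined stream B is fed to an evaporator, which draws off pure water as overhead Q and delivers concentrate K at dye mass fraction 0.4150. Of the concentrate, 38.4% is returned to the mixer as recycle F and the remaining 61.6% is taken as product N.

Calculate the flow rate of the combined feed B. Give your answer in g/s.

1804 g/s

Overall dye balance (none leaves overhead): dye in fresh feed = dye in product, i.e. 1560×0.104 = (1−0.384)·K·0.415.
K = 162.24/(0.415×0.616) = 634.64 g/s.
Recycle F = 0.384×634.64 = 243.7 g/s.
Combined feed B = 1560 + 243.7 = 1803.7 g/s.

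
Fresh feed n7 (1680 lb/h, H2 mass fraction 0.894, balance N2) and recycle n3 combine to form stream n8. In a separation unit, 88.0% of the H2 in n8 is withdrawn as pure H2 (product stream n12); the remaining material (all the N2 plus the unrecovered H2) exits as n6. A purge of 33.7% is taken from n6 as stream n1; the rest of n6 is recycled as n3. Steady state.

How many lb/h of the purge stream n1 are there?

244.1 lb/h

N2 enters only via n7 and leaves only via the purge: 1680×0.106 = 0.337×(N2 in n6), and the separation unit passes all N2, so N2 in n8 = N2 in n6 = 528.43 lb/h.
H2 in n8: m_A = 1680×0.894 + (1−0.337)·(1−0.880)·m_A, so m_A = 1501.9/0.9204 = 1631.7 lb/h.
n6 = (1−0.880)×1631.7 + 528.43 = 724.24 lb/h.
Purge n1 = 0.337×724.24 = 244.07 lb/h.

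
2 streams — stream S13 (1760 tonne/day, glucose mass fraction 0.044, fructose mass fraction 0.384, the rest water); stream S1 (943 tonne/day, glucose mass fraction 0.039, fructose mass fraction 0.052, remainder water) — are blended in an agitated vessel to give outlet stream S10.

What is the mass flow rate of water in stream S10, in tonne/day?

1864 tonne/day

water out = water in = 1760×0.572 + 943×0.909 = 1863.9 tonne/day.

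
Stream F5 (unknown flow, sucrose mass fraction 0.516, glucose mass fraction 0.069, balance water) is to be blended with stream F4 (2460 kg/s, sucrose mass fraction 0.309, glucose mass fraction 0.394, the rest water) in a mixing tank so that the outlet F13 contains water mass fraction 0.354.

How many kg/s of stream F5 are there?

2299 kg/s

Let F5 be the unknown flow. Total out = 2460 + F5.
water balance: 730.62 + 0.415·F5 = 0.354·(2460 + F5)
(0.415 − 0.354)·F5 = 0.354×2460 − 730.62 = 140.22
F5 = 140.22 / 0.061 = 2298.7 kg/s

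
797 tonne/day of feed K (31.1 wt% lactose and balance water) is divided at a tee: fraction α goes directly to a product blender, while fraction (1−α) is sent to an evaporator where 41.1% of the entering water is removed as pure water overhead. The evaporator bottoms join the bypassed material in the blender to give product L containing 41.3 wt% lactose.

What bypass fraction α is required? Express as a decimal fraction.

All 797×0.311 = 247.87 tonne/day of lactose reaches L, so L = 247.87/0.413 = 600.16 tonne/day and vapour = 196.84 tonne/day.
The evaporator receives (1−α)·797 of feed at 0.689 water and removes 0.411 of that water:
0.411×0.689×(1−α)×797 = 196.84
(1−α) = 196.84/225.69 = 0.8721;  α = 0.1279.

0.128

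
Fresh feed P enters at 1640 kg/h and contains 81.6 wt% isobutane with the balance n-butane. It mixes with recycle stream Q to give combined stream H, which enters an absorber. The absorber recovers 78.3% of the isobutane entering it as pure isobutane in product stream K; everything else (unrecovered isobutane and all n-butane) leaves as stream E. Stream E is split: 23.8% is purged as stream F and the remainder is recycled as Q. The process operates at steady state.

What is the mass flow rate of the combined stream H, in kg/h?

2871 kg/h

n-butane enters only via P and leaves only via the purge: 1640×0.184 = 0.238×(n-butane in E), and the absorber passes all n-butane, so n-butane in H = n-butane in E = 1267.9 kg/h.
isobutane in H: m_A = 1640×0.816 + (1−0.238)·(1−0.783)·m_A, so m_A = 1338.2/0.8346 = 1603.4 kg/h.
H = 1603.4 + 1267.9 = 2871.3 kg/h.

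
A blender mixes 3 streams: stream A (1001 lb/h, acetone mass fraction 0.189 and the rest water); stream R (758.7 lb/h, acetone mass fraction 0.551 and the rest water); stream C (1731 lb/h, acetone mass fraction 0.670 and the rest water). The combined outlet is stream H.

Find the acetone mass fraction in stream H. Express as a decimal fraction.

0.506

Total flow out = 1001 + 758.7 + 1731 = 3490.7 lb/h.
acetone in = 1001×0.189 + 758.7×0.551 + 1731×0.670 = 1767 lb/h.
acetone mass fraction in H = 1767/3490.7 = 0.506.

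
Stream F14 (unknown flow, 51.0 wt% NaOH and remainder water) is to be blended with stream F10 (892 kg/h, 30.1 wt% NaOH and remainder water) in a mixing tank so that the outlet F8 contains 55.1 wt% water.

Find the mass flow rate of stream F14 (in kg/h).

Let F14 be the unknown flow. Total out = 892 + F14.
water balance: 623.51 + 0.490·F14 = 0.551·(892 + F14)
(0.490 − 0.551)·F14 = 0.551×892 − 623.51 = -132.02
F14 = -132.02 / -0.061 = 2164.2 kg/h

2164 kg/h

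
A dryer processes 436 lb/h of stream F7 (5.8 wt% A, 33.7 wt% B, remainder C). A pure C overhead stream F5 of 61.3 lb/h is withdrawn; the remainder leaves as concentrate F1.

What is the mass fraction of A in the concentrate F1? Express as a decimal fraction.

A is not removed: 436×0.058 = 25.288 lb/h of A enters F1.
Concentrate = 436 − 61.3 = 374.7 lb/h.
Mass fraction = 25.288/374.7 = 0.067.

0.067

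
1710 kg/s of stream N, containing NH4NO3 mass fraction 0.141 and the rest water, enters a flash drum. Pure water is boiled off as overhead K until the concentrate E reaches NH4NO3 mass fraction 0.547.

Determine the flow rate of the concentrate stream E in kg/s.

440.8 kg/s

NH4NO3 is conserved: 1710×0.141 = 241.11 kg/s all reports to the concentrate.
Concentrate = 241.11/(target fraction) = 440.79 kg/s.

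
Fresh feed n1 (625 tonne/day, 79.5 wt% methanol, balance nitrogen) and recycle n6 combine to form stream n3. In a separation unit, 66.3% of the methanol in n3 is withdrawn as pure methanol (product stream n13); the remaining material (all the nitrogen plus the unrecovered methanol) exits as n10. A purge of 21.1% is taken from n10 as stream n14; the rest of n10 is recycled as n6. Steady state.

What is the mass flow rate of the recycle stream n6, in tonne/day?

659.1 tonne/day

nitrogen enters only via n1 and leaves only via the purge: 625×0.205 = 0.211×(nitrogen in n10), and the separation unit passes all nitrogen, so nitrogen in n3 = nitrogen in n10 = 607.23 tonne/day.
methanol in n3: m_A = 625×0.795 + (1−0.211)·(1−0.663)·m_A, so m_A = 496.88/0.7341 = 676.84 tonne/day.
n10 = (1−0.663)×676.84 + 607.23 = 835.32 tonne/day.
Recycle n6 = (1−0.211)×835.32 = 659.07 tonne/day.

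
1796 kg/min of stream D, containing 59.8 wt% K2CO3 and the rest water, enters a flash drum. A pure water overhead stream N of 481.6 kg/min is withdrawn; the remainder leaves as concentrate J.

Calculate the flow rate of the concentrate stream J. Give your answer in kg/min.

1314 kg/min

Concentrate = 1796 − 481.6 = 1314.4 kg/min.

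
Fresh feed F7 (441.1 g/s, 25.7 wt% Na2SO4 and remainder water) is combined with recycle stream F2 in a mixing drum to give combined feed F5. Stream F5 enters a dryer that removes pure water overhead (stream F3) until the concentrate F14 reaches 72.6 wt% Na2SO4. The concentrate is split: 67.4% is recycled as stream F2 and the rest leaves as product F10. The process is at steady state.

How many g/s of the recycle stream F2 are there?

Overall Na2SO4 balance (none leaves overhead): Na2SO4 in fresh feed = Na2SO4 in product, i.e. 441.1×0.257 = (1−0.674)·F14·0.726.
F14 = 113.36/(0.726×0.326) = 478.98 g/s.
Recycle F2 = 0.674×478.98 = 322.83 g/s.

322.8 g/s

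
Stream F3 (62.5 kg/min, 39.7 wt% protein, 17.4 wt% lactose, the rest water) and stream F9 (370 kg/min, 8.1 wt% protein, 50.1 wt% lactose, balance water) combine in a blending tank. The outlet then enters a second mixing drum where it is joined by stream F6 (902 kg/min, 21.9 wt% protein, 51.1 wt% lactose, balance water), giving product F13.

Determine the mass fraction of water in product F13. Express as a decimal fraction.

Overall, product flow = 1334.5 kg/min.
water in = 62.5×0.429 + 370×0.418 + 902×0.270 = 425.01 kg/min.
water fraction in F13 = 0.318.

0.318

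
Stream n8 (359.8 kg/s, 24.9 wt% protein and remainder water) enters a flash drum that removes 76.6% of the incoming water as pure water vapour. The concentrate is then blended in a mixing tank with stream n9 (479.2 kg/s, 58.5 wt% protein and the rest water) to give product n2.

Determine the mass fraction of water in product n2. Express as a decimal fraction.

0.415

Vapour removed = 0.766×0.751×359.8 = 206.98 kg/s; concentrate = 152.82 kg/s.
water reaching the mixer = 63.229 (from concentrate) + 479.2×0.415 = 262.1 kg/s.
Product flow = 152.82 + 479.2 = 632.02 kg/s; water fraction = 0.415.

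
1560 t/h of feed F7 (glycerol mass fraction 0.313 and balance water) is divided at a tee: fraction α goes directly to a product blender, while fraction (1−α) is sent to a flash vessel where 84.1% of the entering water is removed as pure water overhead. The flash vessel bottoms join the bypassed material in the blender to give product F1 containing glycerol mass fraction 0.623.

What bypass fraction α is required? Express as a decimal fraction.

0.139

All 1560×0.313 = 488.28 t/h of glycerol reaches F1, so F1 = 488.28/0.623 = 783.76 t/h and vapour = 776.24 t/h.
The evaporator receives (1−α)·1560 of feed at 0.687 water and removes 0.841 of that water:
0.841×0.687×(1−α)×1560 = 776.24
(1−α) = 776.24/901.32 = 0.8612;  α = 0.1388.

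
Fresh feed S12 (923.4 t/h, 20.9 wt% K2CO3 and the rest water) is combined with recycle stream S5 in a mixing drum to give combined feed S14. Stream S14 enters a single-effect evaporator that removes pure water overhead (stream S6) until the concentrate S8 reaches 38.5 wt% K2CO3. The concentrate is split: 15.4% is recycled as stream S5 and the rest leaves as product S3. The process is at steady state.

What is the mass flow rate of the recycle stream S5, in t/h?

Overall K2CO3 balance (none leaves overhead): K2CO3 in fresh feed = K2CO3 in product, i.e. 923.4×0.209 = (1−0.154)·S8·0.385.
S8 = 192.99/(0.385×0.846) = 592.52 t/h.
Recycle S5 = 0.154×592.52 = 91.249 t/h.

91.25 t/h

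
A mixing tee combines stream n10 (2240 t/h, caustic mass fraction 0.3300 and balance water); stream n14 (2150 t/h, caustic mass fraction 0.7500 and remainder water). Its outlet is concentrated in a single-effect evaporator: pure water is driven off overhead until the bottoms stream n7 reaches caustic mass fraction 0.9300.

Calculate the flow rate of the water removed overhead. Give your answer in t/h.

caustic entering = 2240×0.330 + 2150×0.750 = 2351.7 t/h.
All caustic reports to n7, so n7 = 2351.7/0.930 = 2528.7 t/h.
Total feed = 4390 t/h; overhead = 4390 − 2528.7 = 1861.3 t/h.

1861 t/h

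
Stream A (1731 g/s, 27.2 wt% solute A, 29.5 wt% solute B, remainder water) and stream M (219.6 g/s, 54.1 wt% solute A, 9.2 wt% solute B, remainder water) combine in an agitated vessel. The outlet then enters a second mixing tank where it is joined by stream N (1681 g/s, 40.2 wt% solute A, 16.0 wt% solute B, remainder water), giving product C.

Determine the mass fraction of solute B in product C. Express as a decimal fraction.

Overall, product flow = 3631.6 g/s.
solute B in = 1731×0.295 + 219.6×0.092 + 1681×0.160 = 799.81 g/s.
solute B fraction in C = 0.220.

0.220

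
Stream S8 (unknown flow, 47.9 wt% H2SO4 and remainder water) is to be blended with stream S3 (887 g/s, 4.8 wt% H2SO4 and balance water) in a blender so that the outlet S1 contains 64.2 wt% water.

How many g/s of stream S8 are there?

Let S8 be the unknown flow. Total out = 887 + S8.
water balance: 844.42 + 0.521·S8 = 0.642·(887 + S8)
(0.521 − 0.642)·S8 = 0.642×887 − 844.42 = -274.97
S8 = -274.97 / -0.121 = 2272.5 g/s

2272 g/s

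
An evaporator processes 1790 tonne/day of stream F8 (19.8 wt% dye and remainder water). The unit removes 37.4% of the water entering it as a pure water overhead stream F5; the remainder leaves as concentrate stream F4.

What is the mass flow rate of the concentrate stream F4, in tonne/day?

1253 tonne/day

water entering = 1790×0.802 = 1435.6 tonne/day; overhead removed = 0.374×1435.6 = 536.91 tonne/day.
Concentrate = 1790 − 536.91 = 1253.1 tonne/day.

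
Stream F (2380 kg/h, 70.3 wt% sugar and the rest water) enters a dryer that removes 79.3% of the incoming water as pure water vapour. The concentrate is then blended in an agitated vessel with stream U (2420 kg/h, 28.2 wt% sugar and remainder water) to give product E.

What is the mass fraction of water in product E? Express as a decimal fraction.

Vapour removed = 0.793×0.297×2380 = 560.54 kg/h; concentrate = 1819.5 kg/h.
water reaching the mixer = 146.32 (from concentrate) + 2420×0.718 = 1883.9 kg/h.
Product flow = 1819.5 + 2420 = 4239.5 kg/h; water fraction = 0.444.

0.444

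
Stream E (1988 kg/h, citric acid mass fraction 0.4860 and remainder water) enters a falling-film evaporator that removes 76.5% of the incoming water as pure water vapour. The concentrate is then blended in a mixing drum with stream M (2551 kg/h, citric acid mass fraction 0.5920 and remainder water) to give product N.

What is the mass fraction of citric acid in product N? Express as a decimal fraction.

0.6591

Vapour removed = 0.765×0.514×1988 = 781.7 kg/h; concentrate = 1206.3 kg/h.
citric acid reaching the mixer = 966.17 (from concentrate) + 2551×0.592 = 2476.4 kg/h.
Product flow = 1206.3 + 2551 = 3757.3 kg/h; citric acid fraction = 0.6591.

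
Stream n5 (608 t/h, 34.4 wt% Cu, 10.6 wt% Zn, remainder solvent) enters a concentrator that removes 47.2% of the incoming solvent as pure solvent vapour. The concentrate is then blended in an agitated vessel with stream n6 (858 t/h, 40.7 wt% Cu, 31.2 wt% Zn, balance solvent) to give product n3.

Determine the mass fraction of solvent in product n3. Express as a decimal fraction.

0.319

Vapour removed = 0.472×0.550×608 = 157.84 t/h; concentrate = 450.16 t/h.
solvent reaching the mixer = 176.56 (from concentrate) + 858×0.281 = 417.66 t/h.
Product flow = 450.16 + 858 = 1308.2 t/h; solvent fraction = 0.319.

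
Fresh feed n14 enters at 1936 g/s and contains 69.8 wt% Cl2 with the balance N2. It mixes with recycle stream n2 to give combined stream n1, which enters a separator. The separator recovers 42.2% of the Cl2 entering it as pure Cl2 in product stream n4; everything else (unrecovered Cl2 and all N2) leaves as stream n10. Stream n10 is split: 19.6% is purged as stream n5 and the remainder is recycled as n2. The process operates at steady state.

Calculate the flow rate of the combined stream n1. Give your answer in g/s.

N2 enters only via n14 and leaves only via the purge: 1936×0.302 = 0.196×(N2 in n10), and the separator passes all N2, so N2 in n1 = N2 in n10 = 2983 g/s.
Cl2 in n1: m_A = 1936×0.698 + (1−0.196)·(1−0.422)·m_A, so m_A = 1351.3/0.5353 = 2524.5 g/s.
n1 = 2524.5 + 2983 = 5507.5 g/s.

5508 g/s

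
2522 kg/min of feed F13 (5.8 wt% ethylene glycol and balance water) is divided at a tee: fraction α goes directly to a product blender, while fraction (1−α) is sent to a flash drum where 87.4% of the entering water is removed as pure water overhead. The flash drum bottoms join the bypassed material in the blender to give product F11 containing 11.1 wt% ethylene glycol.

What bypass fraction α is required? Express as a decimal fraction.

All 2522×0.058 = 146.28 kg/min of ethylene glycol reaches F11, so F11 = 146.28/0.111 = 1317.8 kg/min and vapour = 1204.2 kg/min.
The evaporator receives (1−α)·2522 of feed at 0.942 water and removes 0.874 of that water:
0.874×0.942×(1−α)×2522 = 1204.2
(1−α) = 1204.2/2076.4 = 0.5800;  α = 0.4200.

0.420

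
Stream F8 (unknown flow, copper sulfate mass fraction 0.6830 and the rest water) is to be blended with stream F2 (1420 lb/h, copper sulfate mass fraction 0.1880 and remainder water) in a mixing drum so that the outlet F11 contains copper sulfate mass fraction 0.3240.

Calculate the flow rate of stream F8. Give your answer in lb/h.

537.9 lb/h

Let F8 be the unknown flow. Total out = 1420 + F8.
copper sulfate balance: 266.96 + 0.683·F8 = 0.324·(1420 + F8)
(0.683 − 0.324)·F8 = 0.324×1420 − 266.96 = 193.12
F8 = 193.12 / 0.359 = 537.94 lb/h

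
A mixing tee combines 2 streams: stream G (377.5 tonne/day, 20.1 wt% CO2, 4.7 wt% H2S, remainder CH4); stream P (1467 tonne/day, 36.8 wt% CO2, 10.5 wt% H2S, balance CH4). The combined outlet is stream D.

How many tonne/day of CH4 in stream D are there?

1057 tonne/day

CH4 out = CH4 in = 377.5×0.752 + 1467×0.527 = 1057 tonne/day.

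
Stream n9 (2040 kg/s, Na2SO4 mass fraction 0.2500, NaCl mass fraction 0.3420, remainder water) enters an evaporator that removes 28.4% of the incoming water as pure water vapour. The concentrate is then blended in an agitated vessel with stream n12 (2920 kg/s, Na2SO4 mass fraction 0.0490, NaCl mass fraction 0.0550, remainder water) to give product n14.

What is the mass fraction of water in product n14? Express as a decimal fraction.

0.6800

Vapour removed = 0.284×0.408×2040 = 236.38 kg/s; concentrate = 1803.6 kg/s.
water reaching the mixer = 595.94 (from concentrate) + 2920×0.896 = 3212.3 kg/s.
Product flow = 1803.6 + 2920 = 4723.6 kg/s; water fraction = 0.6800.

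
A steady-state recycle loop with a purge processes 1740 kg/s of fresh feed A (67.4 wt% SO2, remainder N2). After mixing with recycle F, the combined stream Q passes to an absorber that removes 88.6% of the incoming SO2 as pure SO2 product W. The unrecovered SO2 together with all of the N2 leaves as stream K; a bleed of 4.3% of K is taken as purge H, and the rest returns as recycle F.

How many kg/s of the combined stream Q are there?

14510 kg/s

N2 enters only via A and leaves only via the purge: 1740×0.326 = 0.043×(N2 in K), and the absorber passes all N2, so N2 in Q = N2 in K = 13192 kg/s.
SO2 in Q: m_A = 1740×0.674 + (1−0.043)·(1−0.886)·m_A, so m_A = 1172.8/0.8909 = 1316.4 kg/s.
Q = 1316.4 + 13192 = 14508 kg/s.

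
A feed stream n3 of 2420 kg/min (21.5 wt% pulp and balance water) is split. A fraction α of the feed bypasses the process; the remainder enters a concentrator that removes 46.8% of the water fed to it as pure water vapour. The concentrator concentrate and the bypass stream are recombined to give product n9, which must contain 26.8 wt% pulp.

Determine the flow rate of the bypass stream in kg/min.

1117 kg/min

All 2420×0.215 = 520.3 kg/min of pulp reaches n9, so n9 = 520.3/0.268 = 1941.4 kg/min and vapour = 478.58 kg/min.
The evaporator receives (1−α)·2420 of feed at 0.785 water and removes 0.468 of that water:
0.468×0.785×(1−α)×2420 = 478.58
(1−α) = 478.58/889.06 = 0.5383;  α = 0.4617.
Bypass flow = 0.4617×2420 = 1117.3 kg/min.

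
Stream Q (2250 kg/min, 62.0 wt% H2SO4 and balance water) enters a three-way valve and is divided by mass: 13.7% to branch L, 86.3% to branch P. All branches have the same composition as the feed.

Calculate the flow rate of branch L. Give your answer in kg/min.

Branch L flow = 0.137×2250 = 308.25 kg/min.

308.2 kg/min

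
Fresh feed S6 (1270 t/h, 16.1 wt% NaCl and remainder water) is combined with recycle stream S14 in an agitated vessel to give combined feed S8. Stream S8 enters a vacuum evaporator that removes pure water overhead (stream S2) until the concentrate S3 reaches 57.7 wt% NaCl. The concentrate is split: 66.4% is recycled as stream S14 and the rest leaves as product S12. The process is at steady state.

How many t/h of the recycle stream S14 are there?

700.3 t/h

Overall NaCl balance (none leaves overhead): NaCl in fresh feed = NaCl in product, i.e. 1270×0.161 = (1−0.664)·S3·0.577.
S3 = 204.47/(0.577×0.336) = 1054.7 t/h.
Recycle S14 = 0.664×1054.7 = 700.3 t/h.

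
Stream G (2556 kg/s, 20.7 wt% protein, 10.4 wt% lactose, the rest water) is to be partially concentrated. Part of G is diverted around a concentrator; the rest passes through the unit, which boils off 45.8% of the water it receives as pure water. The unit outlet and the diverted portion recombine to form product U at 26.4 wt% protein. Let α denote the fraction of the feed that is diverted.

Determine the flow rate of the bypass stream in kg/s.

807.2 kg/s

All 2556×0.207 = 529.09 kg/s of protein reaches U, so U = 529.09/0.264 = 2004.1 kg/s and vapour = 551.86 kg/s.
The evaporator receives (1−α)·2556 of feed at 0.689 water and removes 0.458 of that water:
0.458×0.689×(1−α)×2556 = 551.86
(1−α) = 551.86/806.58 = 0.6842;  α = 0.3158.
Bypass flow = 0.3158×2556 = 807.17 kg/s.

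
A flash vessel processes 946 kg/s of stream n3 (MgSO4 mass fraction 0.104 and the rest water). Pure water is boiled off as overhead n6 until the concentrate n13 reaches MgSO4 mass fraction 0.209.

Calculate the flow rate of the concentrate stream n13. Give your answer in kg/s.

MgSO4 is conserved: 946×0.104 = 98.384 kg/s all reports to the concentrate.
Concentrate = 98.384/(target fraction) = 470.74 kg/s.

470.7 kg/s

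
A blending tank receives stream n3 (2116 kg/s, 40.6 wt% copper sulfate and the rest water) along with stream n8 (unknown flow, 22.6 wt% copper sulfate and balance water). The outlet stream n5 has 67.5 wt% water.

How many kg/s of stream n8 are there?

Let n8 be the unknown flow. Total out = 2116 + n8.
water balance: 1256.9 + 0.774·n8 = 0.675·(2116 + n8)
(0.774 − 0.675)·n8 = 0.675×2116 − 1256.9 = 171.4
n8 = 171.4 / 0.099 = 1731.3 kg/s

1731 kg/s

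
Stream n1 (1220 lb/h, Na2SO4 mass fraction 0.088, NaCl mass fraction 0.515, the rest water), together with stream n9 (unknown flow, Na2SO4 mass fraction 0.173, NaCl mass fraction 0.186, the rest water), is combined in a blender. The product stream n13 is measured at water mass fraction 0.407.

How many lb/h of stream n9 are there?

52.14 lb/h

Let n9 be the unknown flow. Total out = 1220 + n9.
water balance: 484.34 + 0.641·n9 = 0.407·(1220 + n9)
(0.641 − 0.407)·n9 = 0.407×1220 − 484.34 = 12.2
n9 = 12.2 / 0.234 = 52.137 lb/h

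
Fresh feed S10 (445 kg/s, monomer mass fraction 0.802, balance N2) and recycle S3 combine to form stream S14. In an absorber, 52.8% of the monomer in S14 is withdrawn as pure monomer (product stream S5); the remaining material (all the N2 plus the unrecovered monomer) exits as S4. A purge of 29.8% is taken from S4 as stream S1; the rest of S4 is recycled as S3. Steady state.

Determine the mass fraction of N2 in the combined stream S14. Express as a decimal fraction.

N2 enters only via S10 and leaves only via the purge: 445×0.198 = 0.298×(N2 in S4), and the absorber passes all N2, so N2 in S14 = N2 in S4 = 295.67 kg/s.
monomer in S14: m_A = 445×0.802 + (1−0.298)·(1−0.528)·m_A, so m_A = 356.89/0.6687 = 533.74 kg/s.
S14 = 533.74 + 295.67 = 829.41 kg/s.
N2 fraction in S14 = 295.67/829.41 = 0.356.

0.356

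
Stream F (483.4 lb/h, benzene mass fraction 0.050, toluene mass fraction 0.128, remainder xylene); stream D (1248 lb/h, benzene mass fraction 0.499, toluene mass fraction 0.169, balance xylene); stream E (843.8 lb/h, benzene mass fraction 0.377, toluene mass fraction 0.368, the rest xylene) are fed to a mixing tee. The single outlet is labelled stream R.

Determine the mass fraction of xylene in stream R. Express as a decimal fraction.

0.399

Total flow out = 483.4 + 1248 + 843.8 = 2575.2 lb/h.
xylene in = 483.4×0.822 + 1248×0.332 + 843.8×0.255 = 1026.9 lb/h.
xylene mass fraction in R = 1026.9/2575.2 = 0.399.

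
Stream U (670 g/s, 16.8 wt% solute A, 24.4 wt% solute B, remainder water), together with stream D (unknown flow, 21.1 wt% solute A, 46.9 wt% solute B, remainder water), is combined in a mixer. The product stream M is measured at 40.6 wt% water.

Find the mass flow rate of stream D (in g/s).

Let D be the unknown flow. Total out = 670 + D.
water balance: 393.96 + 0.320·D = 0.406·(670 + D)
(0.320 − 0.406)·D = 0.406×670 − 393.96 = -121.94
D = -121.94 / -0.086 = 1417.9 g/s

1418 g/s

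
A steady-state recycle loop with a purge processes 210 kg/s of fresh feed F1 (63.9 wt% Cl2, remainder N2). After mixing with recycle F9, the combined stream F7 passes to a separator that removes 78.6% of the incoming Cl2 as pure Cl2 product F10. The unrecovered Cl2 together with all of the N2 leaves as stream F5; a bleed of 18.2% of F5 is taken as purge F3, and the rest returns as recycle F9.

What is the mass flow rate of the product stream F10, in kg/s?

127.9 kg/s

Cl2 in F7: m_A = 210×0.639 + (1−0.182)·(1−0.786)·m_A, so m_A = 134.19/0.8249 = 162.66 kg/s.
Product F10 = 0.786×162.66 = 127.85 kg/s.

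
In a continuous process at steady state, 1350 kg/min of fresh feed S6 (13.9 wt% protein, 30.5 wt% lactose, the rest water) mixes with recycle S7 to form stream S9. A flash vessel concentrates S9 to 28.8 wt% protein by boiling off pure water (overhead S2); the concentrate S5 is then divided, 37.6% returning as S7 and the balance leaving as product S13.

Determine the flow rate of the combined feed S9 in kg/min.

1743 kg/min

Overall protein balance (none leaves overhead): protein in fresh feed = protein in product, i.e. 1350×0.139 = (1−0.376)·S5·0.288.
S5 = 187.65/(0.288×0.624) = 1044.2 kg/min.
Recycle S7 = 0.376×1044.2 = 392.61 kg/min.
Combined feed S9 = 1350 + 392.61 = 1742.6 kg/min.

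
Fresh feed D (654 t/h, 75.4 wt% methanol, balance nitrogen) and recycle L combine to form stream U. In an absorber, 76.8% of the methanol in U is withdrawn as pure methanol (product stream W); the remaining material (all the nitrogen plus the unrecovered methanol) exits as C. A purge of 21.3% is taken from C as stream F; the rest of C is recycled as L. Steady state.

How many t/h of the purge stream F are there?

190.7 t/h

nitrogen enters only via D and leaves only via the purge: 654×0.246 = 0.213×(nitrogen in C), and the absorber passes all nitrogen, so nitrogen in U = nitrogen in C = 755.32 t/h.
methanol in U: m_A = 654×0.754 + (1−0.213)·(1−0.768)·m_A, so m_A = 493.12/0.8174 = 603.26 t/h.
C = (1−0.768)×603.26 + 755.32 = 895.28 t/h.
Purge F = 0.213×895.28 = 190.69 t/h.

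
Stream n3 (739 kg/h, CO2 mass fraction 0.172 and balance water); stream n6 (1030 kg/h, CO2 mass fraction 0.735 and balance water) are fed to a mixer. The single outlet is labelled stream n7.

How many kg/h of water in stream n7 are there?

water out = water in = 739×0.828 + 1030×0.265 = 884.84 kg/h.

884.8 kg/h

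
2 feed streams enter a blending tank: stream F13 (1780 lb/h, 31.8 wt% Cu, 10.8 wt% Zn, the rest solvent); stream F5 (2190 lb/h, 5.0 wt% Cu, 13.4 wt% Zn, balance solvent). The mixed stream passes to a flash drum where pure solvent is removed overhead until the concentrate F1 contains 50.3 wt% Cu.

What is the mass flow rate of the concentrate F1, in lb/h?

1343 lb/h

Cu entering = 1780×0.318 + 2190×0.050 = 675.54 lb/h.
All Cu reports to F1, so F1 = 675.54/0.503 = 1343 lb/h.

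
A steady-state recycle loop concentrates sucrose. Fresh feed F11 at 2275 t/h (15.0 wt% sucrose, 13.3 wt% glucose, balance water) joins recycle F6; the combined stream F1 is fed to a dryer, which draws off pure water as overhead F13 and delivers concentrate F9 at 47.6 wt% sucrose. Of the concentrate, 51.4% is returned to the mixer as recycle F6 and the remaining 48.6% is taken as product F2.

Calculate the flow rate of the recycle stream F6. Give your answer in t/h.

Overall sucrose balance (none leaves overhead): sucrose in fresh feed = sucrose in product, i.e. 2275×0.150 = (1−0.514)·F9·0.476.
F9 = 341.25/(0.476×0.486) = 1475.1 t/h.
Recycle F6 = 0.514×1475.1 = 758.22 t/h.

758.2 t/h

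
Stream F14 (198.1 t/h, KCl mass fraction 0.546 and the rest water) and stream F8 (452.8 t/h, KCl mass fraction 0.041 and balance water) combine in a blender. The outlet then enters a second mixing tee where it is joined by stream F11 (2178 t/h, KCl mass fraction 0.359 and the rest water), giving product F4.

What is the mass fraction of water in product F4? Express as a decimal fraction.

0.679

Overall, product flow = 2828.9 t/h.
water in = 198.1×0.454 + 452.8×0.959 + 2178×0.641 = 1920.3 t/h.
water fraction in F4 = 0.679.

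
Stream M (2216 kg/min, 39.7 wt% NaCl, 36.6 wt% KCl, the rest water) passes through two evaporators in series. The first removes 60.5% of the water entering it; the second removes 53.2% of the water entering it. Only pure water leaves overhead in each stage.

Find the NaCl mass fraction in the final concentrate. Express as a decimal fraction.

0.492

water in feed = 2216×0.237 = 525.19 kg/min.
After stage 1: water left = (1−0.605)×525.19 = 207.45; stream total = 1898.3 kg/min.
After stage 2: water left = (1−0.532)×207.45 = 97.087; final concentrate = 1787.9 kg/min.
NaCl fraction = 879.75/1787.9 = 0.492.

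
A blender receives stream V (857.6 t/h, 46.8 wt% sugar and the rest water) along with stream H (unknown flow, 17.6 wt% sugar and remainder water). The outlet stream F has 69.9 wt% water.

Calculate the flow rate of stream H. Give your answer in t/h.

Let H be the unknown flow. Total out = 857.6 + H.
water balance: 456.24 + 0.824·H = 0.699·(857.6 + H)
(0.824 − 0.699)·H = 0.699×857.6 − 456.24 = 143.22
H = 143.22 / 0.125 = 1145.8 t/h

1146 t/h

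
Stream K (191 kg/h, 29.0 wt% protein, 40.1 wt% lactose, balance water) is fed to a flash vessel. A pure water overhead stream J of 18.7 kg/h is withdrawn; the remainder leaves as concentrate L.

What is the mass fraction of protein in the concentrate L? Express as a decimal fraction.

protein is not removed: 191×0.290 = 55.39 kg/h of protein enters L.
Concentrate = 191 − 18.7 = 172.3 kg/h.
Mass fraction = 55.39/172.3 = 0.3215.

0.3215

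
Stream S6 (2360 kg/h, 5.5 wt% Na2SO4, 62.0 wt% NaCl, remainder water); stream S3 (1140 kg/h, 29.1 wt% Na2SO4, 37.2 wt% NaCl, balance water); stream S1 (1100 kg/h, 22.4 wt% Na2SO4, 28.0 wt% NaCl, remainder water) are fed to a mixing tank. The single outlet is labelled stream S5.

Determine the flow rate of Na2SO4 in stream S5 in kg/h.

Na2SO4 out = Na2SO4 in = 2360×0.055 + 1140×0.291 + 1100×0.224 = 707.94 kg/h.

707.9 kg/h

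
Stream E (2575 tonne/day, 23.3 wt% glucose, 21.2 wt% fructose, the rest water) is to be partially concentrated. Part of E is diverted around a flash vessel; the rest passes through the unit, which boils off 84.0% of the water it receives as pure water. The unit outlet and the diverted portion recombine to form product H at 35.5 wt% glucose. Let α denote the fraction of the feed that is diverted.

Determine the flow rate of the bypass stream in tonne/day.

676.8 tonne/day

All 2575×0.233 = 599.98 tonne/day of glucose reaches H, so H = 599.98/0.355 = 1690.1 tonne/day and vapour = 884.93 tonne/day.
The evaporator receives (1−α)·2575 of feed at 0.555 water and removes 0.840 of that water:
0.840×0.555×(1−α)×2575 = 884.93
(1−α) = 884.93/1200.5 = 0.7372;  α = 0.2628.
Bypass flow = 0.2628×2575 = 676.82 tonne/day.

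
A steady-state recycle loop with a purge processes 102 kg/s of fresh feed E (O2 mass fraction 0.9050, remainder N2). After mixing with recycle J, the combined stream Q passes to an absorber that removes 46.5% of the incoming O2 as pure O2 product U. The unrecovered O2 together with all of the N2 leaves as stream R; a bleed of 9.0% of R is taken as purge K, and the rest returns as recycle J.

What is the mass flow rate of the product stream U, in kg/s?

83.65 kg/s

O2 in Q: m_A = 102×0.905 + (1−0.090)·(1−0.465)·m_A, so m_A = 92.31/0.5131 = 179.89 kg/s.
Product U = 0.465×179.89 = 83.648 kg/s.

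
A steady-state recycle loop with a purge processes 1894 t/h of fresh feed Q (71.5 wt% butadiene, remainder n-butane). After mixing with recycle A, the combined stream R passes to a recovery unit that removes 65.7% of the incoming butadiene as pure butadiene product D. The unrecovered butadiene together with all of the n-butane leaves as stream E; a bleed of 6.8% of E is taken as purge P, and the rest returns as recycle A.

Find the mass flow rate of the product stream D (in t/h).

butadiene in R: m_A = 1894×0.715 + (1−0.068)·(1−0.657)·m_A, so m_A = 1354.2/0.6803 = 1990.5 t/h.
Product D = 0.657×1990.5 = 1307.8 t/h.

1308 t/h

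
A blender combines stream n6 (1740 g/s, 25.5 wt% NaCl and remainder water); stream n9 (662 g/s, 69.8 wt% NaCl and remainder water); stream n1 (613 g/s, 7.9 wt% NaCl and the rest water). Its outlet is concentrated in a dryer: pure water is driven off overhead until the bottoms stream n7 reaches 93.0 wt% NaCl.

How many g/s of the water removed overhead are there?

1989 g/s

NaCl entering = 1740×0.255 + 662×0.698 + 613×0.079 = 954.2 g/s.
All NaCl reports to n7, so n7 = 954.2/0.930 = 1026 g/s.
Total feed = 3015 g/s; overhead = 3015 − 1026 = 1989 g/s.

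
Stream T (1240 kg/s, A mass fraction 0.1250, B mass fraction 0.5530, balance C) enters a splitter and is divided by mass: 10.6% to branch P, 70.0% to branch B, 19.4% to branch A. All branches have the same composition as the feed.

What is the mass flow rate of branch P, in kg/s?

Branch P flow = 0.106×1240 = 131.44 kg/s.

131.4 kg/s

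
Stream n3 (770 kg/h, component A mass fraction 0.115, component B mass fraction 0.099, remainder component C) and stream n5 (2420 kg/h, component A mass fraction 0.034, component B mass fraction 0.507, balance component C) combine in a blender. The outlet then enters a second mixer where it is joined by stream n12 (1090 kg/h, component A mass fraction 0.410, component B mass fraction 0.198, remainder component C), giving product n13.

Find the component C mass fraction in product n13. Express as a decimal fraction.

0.501

Overall, product flow = 4280 kg/h.
component C in = 770×0.786 + 2420×0.459 + 1090×0.392 = 2143.3 kg/h.
component C fraction in n13 = 0.501.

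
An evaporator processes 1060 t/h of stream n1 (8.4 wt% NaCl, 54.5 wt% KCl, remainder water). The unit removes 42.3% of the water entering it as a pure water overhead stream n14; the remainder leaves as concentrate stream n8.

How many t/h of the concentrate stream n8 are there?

water entering = 1060×0.371 = 393.26 t/h; overhead removed = 0.423×393.26 = 166.35 t/h.
Concentrate = 1060 − 166.35 = 893.65 t/h.

893.7 t/h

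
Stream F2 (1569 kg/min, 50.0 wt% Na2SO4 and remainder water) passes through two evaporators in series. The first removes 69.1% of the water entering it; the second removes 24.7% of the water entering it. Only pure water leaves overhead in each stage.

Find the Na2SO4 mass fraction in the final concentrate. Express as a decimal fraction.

0.8112

water in feed = 1569×0.500 = 784.5 kg/min.
After stage 1: water left = (1−0.691)×784.5 = 242.41; stream total = 1026.9 kg/min.
After stage 2: water left = (1−0.247)×242.41 = 182.54; final concentrate = 967.04 kg/min.
Na2SO4 fraction = 784.5/967.04 = 0.8112.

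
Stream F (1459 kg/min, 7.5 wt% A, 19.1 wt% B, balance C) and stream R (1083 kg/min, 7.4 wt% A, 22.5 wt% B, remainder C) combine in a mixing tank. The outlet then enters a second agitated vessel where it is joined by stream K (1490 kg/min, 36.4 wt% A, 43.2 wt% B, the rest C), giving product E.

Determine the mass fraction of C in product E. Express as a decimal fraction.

Overall, product flow = 4032 kg/min.
C in = 1459×0.734 + 1083×0.701 + 1490×0.204 = 2134 kg/min.
C fraction in E = 0.529.

0.529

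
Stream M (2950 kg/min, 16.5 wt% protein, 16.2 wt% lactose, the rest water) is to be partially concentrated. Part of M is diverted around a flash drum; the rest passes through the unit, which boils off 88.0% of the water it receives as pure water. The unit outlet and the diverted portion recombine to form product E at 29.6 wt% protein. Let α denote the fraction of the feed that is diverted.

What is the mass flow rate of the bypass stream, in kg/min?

All 2950×0.165 = 486.75 kg/min of protein reaches E, so E = 486.75/0.296 = 1644.4 kg/min and vapour = 1305.6 kg/min.
The evaporator receives (1−α)·2950 of feed at 0.673 water and removes 0.880 of that water:
0.880×0.673×(1−α)×2950 = 1305.6
(1−α) = 1305.6/1747.1 = 0.7473;  α = 0.2527.
Bypass flow = 0.2527×2950 = 745.53 kg/min.

745.5 kg/min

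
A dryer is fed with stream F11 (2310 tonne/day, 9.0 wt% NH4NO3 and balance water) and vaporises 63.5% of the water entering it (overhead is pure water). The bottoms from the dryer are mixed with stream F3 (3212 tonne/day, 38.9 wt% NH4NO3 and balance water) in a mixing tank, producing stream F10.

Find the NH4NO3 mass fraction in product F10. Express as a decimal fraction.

0.348

Vapour removed = 0.635×0.910×2310 = 1334.8 tonne/day; concentrate = 975.17 tonne/day.
NH4NO3 reaching the mixer = 207.9 (from concentrate) + 3212×0.389 = 1457.4 tonne/day.
Product flow = 975.17 + 3212 = 4187.2 tonne/day; NH4NO3 fraction = 0.348.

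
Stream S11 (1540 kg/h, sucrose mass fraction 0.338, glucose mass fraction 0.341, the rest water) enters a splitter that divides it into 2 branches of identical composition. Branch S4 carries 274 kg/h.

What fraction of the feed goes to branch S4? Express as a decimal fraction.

0.178

Fraction to S4 = 274/1540 = 0.1779.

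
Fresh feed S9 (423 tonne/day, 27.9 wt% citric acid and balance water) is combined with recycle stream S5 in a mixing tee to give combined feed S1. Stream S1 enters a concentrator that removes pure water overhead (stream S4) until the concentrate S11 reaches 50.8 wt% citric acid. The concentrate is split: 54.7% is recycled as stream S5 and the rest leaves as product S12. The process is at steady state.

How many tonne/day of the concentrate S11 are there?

512.8 tonne/day

Overall citric acid balance (none leaves overhead): citric acid in fresh feed = citric acid in product, i.e. 423×0.279 = (1−0.547)·S11·0.508.
S11 = 118.02/(0.508×0.453) = 512.84 tonne/day.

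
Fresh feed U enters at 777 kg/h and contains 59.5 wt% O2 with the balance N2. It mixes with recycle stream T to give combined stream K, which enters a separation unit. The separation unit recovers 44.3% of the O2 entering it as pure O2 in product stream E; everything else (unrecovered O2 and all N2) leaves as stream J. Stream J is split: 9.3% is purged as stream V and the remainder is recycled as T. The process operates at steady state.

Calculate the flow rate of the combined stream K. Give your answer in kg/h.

4318 kg/h

N2 enters only via U and leaves only via the purge: 777×0.405 = 0.093×(N2 in J), and the separation unit passes all N2, so N2 in K = N2 in J = 3383.7 kg/h.
O2 in K: m_A = 777×0.595 + (1−0.093)·(1−0.443)·m_A, so m_A = 462.31/0.4948 = 934.35 kg/h.
K = 934.35 + 3383.7 = 4318.1 kg/h.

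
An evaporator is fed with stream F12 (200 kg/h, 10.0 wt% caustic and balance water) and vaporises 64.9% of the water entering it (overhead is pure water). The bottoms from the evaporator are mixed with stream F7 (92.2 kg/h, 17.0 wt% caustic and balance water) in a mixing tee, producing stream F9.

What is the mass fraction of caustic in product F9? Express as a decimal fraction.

Vapour removed = 0.649×0.900×200 = 116.82 kg/h; concentrate = 83.18 kg/h.
caustic reaching the mixer = 20 (from concentrate) + 92.2×0.170 = 35.674 kg/h.
Product flow = 83.18 + 92.2 = 175.38 kg/h; caustic fraction = 0.203.

0.203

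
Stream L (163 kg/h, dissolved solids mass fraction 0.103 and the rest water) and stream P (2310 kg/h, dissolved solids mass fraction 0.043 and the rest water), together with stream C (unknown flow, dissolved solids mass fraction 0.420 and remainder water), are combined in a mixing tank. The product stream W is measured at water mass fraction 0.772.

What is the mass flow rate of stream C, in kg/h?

Let C be the unknown flow. Total out = 2473 + C.
water balance: 2356.9 + 0.580·C = 0.772·(2473 + C)
(0.580 − 0.772)·C = 0.772×2473 − 2356.9 = -447.73
C = -447.73 / -0.192 = 2331.9 kg/h

2332 kg/h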